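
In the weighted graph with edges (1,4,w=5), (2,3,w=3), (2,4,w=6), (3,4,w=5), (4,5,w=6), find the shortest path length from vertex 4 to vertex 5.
6 (path: 4 -> 5; weights 6 = 6)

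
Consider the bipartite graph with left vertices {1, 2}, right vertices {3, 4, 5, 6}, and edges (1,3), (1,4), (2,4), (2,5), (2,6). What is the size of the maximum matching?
2 (matching: (1,4), (2,6); upper bound min(|L|,|R|) = min(2,4) = 2)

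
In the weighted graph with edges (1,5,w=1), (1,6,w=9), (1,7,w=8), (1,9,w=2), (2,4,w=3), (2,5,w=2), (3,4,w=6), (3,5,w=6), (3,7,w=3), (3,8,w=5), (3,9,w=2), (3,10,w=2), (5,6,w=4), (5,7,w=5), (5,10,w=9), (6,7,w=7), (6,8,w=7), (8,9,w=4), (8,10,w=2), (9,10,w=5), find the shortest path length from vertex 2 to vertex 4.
3 (path: 2 -> 4; weights 3 = 3)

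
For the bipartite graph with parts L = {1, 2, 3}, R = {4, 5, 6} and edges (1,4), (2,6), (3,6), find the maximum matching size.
2 (matching: (1,4), (2,6); upper bound min(|L|,|R|) = min(3,3) = 3)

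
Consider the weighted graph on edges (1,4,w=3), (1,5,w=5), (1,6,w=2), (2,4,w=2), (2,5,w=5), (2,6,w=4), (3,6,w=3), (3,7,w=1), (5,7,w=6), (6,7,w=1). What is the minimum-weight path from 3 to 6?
2 (path: 3 -> 7 -> 6; weights 1 + 1 = 2)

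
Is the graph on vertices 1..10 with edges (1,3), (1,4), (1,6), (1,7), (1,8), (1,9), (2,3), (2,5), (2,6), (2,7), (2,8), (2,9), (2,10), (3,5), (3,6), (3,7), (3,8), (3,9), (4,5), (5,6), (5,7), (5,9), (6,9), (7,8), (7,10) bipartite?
No (odd cycle of length 3: 3 -> 1 -> 7 -> 3)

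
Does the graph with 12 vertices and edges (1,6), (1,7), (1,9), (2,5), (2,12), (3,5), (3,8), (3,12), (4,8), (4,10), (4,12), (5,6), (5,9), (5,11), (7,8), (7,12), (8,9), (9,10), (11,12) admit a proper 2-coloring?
Yes. Partition: {1, 5, 8, 10, 12}, {2, 3, 4, 6, 7, 9, 11}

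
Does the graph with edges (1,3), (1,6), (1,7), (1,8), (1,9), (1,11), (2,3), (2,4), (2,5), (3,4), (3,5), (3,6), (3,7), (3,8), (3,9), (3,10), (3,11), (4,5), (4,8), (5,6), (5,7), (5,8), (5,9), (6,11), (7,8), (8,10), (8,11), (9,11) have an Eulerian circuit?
No (4 vertices have odd degree: {2, 5, 8, 11}; Eulerian circuit requires 0)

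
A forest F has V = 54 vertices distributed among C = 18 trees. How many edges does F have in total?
36 (Each of the 18 component trees on V_i vertices has V_i - 1 edges; summing gives V - C = 54 - 18 = 36)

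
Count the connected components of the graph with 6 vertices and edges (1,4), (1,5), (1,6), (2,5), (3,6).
1 (components: {1, 2, 3, 4, 5, 6})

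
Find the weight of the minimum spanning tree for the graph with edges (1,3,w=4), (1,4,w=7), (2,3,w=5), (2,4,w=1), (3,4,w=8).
10 (MST edges: (1,3,w=4), (2,3,w=5), (2,4,w=1); sum of weights 4 + 5 + 1 = 10)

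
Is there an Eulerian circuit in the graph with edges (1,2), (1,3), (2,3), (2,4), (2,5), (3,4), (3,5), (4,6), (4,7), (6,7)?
Yes (the graph is connected and all 7 vertices have even degree)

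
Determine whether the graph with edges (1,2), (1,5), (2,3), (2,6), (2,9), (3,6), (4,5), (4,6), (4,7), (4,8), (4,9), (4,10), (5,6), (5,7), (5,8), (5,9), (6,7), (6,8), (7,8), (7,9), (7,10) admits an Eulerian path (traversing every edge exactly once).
Yes — and in fact it has an Eulerian circuit (the graph is connected and all 10 vertices have even degree)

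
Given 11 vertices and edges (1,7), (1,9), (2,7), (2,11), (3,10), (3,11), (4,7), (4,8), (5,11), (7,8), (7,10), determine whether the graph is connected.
No, it has 2 components: {1, 2, 3, 4, 5, 7, 8, 9, 10, 11}, {6}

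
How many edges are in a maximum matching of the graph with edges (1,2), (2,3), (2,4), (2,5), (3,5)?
2 (matching: (2,4), (3,5); upper bound floor(n/2) = floor(5/2) = 2)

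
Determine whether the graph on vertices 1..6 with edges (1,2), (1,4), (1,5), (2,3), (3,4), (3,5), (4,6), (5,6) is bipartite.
Yes. Partition: {1, 3, 6}, {2, 4, 5}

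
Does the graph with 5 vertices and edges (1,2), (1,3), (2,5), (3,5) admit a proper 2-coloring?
Yes. Partition: {1, 4, 5}, {2, 3}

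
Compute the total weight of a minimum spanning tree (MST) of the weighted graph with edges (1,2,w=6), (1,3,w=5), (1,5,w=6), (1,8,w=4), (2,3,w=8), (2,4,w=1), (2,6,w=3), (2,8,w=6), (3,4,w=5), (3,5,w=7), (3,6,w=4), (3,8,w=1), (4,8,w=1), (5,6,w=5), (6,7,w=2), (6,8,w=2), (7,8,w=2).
16 (MST edges: (1,8,w=4), (2,4,w=1), (3,8,w=1), (4,8,w=1), (5,6,w=5), (6,7,w=2), (6,8,w=2); sum of weights 4 + 1 + 1 + 1 + 5 + 2 + 2 = 16)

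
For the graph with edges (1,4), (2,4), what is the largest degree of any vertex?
2 (attained at vertex 4)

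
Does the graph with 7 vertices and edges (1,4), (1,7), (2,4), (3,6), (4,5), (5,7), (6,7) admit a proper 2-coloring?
Yes. Partition: {1, 2, 5, 6}, {3, 4, 7}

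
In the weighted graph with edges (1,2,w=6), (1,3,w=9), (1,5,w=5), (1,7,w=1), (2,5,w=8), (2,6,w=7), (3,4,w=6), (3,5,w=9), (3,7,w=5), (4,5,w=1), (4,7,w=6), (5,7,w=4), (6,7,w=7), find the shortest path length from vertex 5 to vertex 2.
8 (path: 5 -> 2; weights 8 = 8)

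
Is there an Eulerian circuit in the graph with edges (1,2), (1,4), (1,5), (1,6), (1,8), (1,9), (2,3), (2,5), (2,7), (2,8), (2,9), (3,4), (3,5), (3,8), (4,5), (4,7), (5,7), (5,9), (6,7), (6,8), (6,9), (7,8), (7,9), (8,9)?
Yes (the graph is connected and all 9 vertices have even degree)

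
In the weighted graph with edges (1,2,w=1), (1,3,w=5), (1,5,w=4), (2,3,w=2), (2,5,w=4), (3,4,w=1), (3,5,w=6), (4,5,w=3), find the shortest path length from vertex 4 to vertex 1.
4 (path: 4 -> 3 -> 2 -> 1; weights 1 + 2 + 1 = 4)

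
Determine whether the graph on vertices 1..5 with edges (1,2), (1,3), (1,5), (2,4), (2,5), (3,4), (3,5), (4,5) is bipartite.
No (odd cycle of length 3: 2 -> 1 -> 5 -> 2)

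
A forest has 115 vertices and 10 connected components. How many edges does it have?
105 (Each of the 10 component trees on V_i vertices has V_i - 1 edges; summing gives V - C = 115 - 10 = 105)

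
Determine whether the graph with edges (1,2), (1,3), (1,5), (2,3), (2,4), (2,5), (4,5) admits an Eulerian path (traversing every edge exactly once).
Yes (the graph is connected and exactly 2 vertices have odd degree: {1, 5}; any Eulerian path must start and end at those)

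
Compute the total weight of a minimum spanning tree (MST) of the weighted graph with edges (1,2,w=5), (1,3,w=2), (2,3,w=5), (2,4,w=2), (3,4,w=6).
9 (MST edges: (1,2,w=5), (1,3,w=2), (2,4,w=2); sum of weights 5 + 2 + 2 = 9)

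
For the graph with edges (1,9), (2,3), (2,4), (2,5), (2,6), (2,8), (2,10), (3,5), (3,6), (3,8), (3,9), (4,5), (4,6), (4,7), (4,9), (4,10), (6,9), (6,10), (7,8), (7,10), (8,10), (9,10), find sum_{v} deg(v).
44 (handshake: sum of degrees = 2|E| = 2 x 22 = 44)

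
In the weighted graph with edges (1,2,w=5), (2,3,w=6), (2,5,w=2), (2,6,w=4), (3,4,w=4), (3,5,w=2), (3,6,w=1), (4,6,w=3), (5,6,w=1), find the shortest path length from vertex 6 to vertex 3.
1 (path: 6 -> 3; weights 1 = 1)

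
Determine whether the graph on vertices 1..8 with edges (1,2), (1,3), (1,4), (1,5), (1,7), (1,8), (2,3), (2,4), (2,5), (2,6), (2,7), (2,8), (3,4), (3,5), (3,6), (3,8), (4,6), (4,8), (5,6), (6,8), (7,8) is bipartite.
No (odd cycle of length 3: 5 -> 1 -> 3 -> 5)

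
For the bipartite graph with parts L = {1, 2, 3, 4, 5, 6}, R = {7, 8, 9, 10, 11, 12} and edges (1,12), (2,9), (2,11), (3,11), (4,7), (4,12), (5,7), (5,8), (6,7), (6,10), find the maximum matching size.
6 (matching: (1,12), (2,9), (3,11), (4,7), (5,8), (6,10); upper bound min(|L|,|R|) = min(6,6) = 6)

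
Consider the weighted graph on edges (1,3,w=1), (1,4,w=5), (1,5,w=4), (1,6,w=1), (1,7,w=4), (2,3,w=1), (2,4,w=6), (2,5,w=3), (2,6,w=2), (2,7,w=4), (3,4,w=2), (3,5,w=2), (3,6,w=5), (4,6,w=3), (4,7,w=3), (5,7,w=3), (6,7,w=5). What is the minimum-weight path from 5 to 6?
4 (path: 5 -> 3 -> 1 -> 6; weights 2 + 1 + 1 = 4)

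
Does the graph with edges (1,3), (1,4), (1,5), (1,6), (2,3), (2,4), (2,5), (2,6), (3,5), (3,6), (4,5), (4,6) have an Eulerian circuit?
Yes (the graph is connected and all 6 vertices have even degree)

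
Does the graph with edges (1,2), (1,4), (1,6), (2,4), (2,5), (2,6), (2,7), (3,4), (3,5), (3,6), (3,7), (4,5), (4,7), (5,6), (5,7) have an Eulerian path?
No (4 vertices have odd degree: {1, 2, 4, 5}; Eulerian path requires 0 or 2)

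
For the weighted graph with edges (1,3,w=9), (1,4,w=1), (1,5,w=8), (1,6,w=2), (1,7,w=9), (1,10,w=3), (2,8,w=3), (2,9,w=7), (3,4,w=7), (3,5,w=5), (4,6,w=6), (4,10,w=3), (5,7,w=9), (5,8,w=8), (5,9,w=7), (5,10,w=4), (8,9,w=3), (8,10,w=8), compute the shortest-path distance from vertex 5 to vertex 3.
5 (path: 5 -> 3; weights 5 = 5)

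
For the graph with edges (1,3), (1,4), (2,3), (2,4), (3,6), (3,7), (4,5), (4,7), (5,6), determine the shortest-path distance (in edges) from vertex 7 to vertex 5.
2 (path: 7 -> 4 -> 5, 2 edges)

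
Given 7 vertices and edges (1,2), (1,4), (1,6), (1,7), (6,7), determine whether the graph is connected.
No, it has 3 components: {1, 2, 4, 6, 7}, {3}, {5}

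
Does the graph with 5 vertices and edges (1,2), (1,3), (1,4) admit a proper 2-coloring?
Yes. Partition: {1, 5}, {2, 3, 4}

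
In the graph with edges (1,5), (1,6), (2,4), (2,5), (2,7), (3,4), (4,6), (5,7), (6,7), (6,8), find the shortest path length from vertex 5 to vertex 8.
3 (path: 5 -> 1 -> 6 -> 8, 3 edges)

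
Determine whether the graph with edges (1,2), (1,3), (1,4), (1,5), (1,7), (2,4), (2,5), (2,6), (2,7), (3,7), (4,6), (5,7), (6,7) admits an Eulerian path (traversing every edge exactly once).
No (6 vertices have odd degree: {1, 2, 4, 5, 6, 7}; Eulerian path requires 0 or 2)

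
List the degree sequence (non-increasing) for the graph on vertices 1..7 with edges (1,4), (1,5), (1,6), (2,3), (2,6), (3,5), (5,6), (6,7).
[4, 3, 3, 2, 2, 1, 1] (degrees: deg(1)=3, deg(2)=2, deg(3)=2, deg(4)=1, deg(5)=3, deg(6)=4, deg(7)=1)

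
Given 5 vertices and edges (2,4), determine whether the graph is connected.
No, it has 4 components: {1}, {2, 4}, {3}, {5}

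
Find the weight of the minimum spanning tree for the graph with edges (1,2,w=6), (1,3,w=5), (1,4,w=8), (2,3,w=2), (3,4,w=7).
14 (MST edges: (1,3,w=5), (2,3,w=2), (3,4,w=7); sum of weights 5 + 2 + 7 = 14)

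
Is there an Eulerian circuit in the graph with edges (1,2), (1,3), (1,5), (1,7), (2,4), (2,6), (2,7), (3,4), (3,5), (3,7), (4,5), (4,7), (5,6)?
Yes (the graph is connected and all 7 vertices have even degree)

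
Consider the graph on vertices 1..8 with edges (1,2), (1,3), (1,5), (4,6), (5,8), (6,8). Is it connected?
No, it has 2 components: {1, 2, 3, 4, 5, 6, 8}, {7}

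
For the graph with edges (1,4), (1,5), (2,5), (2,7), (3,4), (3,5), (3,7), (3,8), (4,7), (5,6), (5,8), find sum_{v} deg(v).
22 (handshake: sum of degrees = 2|E| = 2 x 11 = 22)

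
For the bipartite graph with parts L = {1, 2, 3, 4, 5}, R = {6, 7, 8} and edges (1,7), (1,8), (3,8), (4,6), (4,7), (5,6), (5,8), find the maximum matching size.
3 (matching: (1,8), (4,7), (5,6); upper bound min(|L|,|R|) = min(5,3) = 3)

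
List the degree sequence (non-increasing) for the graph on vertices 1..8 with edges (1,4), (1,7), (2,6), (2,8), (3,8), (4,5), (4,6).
[3, 2, 2, 2, 2, 1, 1, 1] (degrees: deg(1)=2, deg(2)=2, deg(3)=1, deg(4)=3, deg(5)=1, deg(6)=2, deg(7)=1, deg(8)=2)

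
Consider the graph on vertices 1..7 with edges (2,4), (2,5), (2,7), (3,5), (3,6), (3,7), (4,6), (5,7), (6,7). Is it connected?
No, it has 2 components: {1}, {2, 3, 4, 5, 6, 7}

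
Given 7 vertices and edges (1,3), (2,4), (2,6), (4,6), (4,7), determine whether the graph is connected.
No, it has 3 components: {1, 3}, {2, 4, 6, 7}, {5}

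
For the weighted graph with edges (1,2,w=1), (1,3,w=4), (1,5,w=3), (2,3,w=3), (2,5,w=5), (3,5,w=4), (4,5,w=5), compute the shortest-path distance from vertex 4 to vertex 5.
5 (path: 4 -> 5; weights 5 = 5)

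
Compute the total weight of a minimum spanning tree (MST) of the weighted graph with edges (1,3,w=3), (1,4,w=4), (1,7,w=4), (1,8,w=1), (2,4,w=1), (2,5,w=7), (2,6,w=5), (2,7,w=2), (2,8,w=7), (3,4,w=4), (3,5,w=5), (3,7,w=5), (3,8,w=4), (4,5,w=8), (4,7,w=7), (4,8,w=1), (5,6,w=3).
16 (MST edges: (1,3,w=3), (1,8,w=1), (2,4,w=1), (2,6,w=5), (2,7,w=2), (4,8,w=1), (5,6,w=3); sum of weights 3 + 1 + 1 + 5 + 2 + 1 + 3 = 16)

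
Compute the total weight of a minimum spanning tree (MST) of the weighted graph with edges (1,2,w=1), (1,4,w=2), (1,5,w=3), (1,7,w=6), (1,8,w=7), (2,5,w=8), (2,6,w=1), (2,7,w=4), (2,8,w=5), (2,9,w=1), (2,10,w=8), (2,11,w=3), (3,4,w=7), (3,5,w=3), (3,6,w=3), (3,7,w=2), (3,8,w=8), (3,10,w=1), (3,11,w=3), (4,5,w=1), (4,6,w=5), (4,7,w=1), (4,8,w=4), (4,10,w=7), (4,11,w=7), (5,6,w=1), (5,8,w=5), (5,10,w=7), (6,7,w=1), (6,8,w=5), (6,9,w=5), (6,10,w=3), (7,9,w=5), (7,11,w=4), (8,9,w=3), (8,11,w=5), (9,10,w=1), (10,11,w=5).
14 (MST edges: (1,2,w=1), (2,6,w=1), (2,9,w=1), (2,11,w=3), (3,10,w=1), (4,5,w=1), (4,7,w=1), (5,6,w=1), (8,9,w=3), (9,10,w=1); sum of weights 1 + 1 + 1 + 3 + 1 + 1 + 1 + 1 + 3 + 1 = 14)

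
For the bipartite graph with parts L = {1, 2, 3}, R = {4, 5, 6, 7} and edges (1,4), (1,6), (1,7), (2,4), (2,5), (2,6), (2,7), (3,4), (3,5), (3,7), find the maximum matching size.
3 (matching: (1,7), (2,6), (3,5); upper bound min(|L|,|R|) = min(3,4) = 3)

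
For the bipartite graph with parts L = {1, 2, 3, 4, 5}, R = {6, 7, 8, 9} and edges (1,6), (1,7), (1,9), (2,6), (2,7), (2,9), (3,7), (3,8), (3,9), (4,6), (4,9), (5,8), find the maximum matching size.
4 (matching: (1,9), (2,7), (3,8), (4,6); upper bound min(|L|,|R|) = min(5,4) = 4)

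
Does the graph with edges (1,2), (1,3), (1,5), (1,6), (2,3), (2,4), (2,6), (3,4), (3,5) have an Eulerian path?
Yes — and in fact it has an Eulerian circuit (the graph is connected and all 6 vertices have even degree)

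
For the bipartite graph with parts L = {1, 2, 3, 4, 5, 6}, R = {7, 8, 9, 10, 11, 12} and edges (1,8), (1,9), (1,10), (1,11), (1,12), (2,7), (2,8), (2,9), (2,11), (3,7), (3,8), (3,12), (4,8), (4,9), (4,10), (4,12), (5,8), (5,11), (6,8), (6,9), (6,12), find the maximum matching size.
6 (matching: (1,12), (2,11), (3,7), (4,10), (5,8), (6,9); upper bound min(|L|,|R|) = min(6,6) = 6)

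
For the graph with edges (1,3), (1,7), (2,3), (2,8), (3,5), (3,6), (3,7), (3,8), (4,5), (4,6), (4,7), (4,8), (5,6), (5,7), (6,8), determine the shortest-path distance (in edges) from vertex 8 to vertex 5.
2 (path: 8 -> 3 -> 5, 2 edges)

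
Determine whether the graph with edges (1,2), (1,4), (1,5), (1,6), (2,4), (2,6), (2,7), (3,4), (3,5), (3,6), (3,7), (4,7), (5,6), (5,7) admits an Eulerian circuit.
Yes (the graph is connected and all 7 vertices have even degree)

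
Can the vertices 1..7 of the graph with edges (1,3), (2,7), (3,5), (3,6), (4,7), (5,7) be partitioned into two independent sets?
Yes. Partition: {1, 2, 4, 5, 6}, {3, 7}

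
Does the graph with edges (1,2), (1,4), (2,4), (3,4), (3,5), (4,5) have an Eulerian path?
Yes — and in fact it has an Eulerian circuit (the graph is connected and all 5 vertices have even degree)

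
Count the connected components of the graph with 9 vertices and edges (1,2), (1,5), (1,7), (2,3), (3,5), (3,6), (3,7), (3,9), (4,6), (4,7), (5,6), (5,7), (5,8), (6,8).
1 (components: {1, 2, 3, 4, 5, 6, 7, 8, 9})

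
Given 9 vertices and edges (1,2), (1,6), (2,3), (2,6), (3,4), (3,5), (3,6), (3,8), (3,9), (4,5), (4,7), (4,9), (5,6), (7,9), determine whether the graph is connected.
Yes (BFS from 1 visits [1, 2, 6, 3, 5, 4, 8, 9, 7] — all 9 vertices reached)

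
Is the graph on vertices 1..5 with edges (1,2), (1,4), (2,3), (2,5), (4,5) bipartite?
Yes. Partition: {1, 3, 5}, {2, 4}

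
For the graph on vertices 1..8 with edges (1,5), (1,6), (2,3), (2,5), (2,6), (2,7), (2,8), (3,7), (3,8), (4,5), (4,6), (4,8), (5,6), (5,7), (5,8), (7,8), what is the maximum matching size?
4 (matching: (1,6), (2,8), (3,7), (4,5); upper bound floor(n/2) = floor(8/2) = 4)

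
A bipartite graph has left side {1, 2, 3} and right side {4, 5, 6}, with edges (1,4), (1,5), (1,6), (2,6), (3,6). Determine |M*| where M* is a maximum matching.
2 (matching: (1,5), (2,6); upper bound min(|L|,|R|) = min(3,3) = 3)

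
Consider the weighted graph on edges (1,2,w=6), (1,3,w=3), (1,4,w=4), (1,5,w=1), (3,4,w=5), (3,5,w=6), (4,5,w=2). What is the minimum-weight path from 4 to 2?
9 (path: 4 -> 5 -> 1 -> 2; weights 2 + 1 + 6 = 9)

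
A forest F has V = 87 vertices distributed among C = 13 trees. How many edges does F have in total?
74 (Each of the 13 component trees on V_i vertices has V_i - 1 edges; summing gives V - C = 87 - 13 = 74)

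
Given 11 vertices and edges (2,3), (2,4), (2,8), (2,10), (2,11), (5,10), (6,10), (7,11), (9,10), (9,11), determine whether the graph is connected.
No, it has 2 components: {1}, {2, 3, 4, 5, 6, 7, 8, 9, 10, 11}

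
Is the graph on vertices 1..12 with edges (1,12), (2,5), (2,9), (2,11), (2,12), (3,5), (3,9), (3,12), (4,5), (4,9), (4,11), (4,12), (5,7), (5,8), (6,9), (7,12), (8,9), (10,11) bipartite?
Yes. Partition: {1, 2, 3, 4, 6, 7, 8, 10}, {5, 9, 11, 12}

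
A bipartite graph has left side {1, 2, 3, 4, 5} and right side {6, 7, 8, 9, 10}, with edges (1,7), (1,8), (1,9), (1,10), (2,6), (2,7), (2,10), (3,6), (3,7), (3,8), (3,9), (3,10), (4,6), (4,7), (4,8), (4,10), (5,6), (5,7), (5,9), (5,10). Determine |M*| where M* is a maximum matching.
5 (matching: (1,10), (2,7), (3,9), (4,8), (5,6); upper bound min(|L|,|R|) = min(5,5) = 5)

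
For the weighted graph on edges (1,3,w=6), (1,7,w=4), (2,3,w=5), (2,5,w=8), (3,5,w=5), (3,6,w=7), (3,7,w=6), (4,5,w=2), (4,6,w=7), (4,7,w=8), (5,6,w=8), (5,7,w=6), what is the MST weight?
29 (MST edges: (1,3,w=6), (1,7,w=4), (2,3,w=5), (3,5,w=5), (3,6,w=7), (4,5,w=2); sum of weights 6 + 4 + 5 + 5 + 7 + 2 = 29)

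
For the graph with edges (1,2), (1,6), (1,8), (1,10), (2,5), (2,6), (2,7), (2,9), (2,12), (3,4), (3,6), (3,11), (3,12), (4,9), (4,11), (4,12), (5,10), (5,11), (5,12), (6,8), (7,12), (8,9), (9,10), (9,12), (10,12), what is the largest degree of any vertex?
7 (attained at vertex 12)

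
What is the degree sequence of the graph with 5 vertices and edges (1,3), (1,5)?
[2, 1, 1, 0, 0] (degrees: deg(1)=2, deg(2)=0, deg(3)=1, deg(4)=0, deg(5)=1)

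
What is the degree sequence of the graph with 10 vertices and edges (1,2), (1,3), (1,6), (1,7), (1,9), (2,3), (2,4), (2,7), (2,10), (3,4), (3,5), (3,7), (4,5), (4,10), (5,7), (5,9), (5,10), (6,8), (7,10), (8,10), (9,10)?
[6, 5, 5, 5, 5, 5, 4, 3, 2, 2] (degrees: deg(1)=5, deg(2)=5, deg(3)=5, deg(4)=4, deg(5)=5, deg(6)=2, deg(7)=5, deg(8)=2, deg(9)=3, deg(10)=6)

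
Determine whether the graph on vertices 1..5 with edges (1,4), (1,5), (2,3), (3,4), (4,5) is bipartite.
No (odd cycle of length 3: 5 -> 1 -> 4 -> 5)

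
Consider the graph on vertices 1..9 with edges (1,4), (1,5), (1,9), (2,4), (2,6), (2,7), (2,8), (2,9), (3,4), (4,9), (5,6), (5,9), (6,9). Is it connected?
Yes (BFS from 1 visits [1, 4, 5, 9, 2, 3, 6, 7, 8] — all 9 vertices reached)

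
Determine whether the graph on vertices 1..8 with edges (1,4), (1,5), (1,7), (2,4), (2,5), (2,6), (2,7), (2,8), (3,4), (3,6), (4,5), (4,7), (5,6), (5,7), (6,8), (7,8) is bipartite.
No (odd cycle of length 3: 4 -> 1 -> 5 -> 4)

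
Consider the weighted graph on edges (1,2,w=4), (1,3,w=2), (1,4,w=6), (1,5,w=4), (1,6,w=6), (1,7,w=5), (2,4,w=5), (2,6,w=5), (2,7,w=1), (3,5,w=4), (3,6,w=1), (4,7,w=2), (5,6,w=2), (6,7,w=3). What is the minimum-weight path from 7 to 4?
2 (path: 7 -> 4; weights 2 = 2)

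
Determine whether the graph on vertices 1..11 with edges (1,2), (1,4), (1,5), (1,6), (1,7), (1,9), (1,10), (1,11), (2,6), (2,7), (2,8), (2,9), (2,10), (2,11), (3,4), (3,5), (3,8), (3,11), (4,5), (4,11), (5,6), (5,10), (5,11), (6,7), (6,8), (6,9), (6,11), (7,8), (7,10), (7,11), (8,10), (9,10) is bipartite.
No (odd cycle of length 3: 10 -> 1 -> 5 -> 10)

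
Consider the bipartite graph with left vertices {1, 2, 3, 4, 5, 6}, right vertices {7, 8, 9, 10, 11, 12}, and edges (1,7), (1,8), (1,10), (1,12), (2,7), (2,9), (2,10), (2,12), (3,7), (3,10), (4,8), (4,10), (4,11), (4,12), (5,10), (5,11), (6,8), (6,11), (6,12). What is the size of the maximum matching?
6 (matching: (1,12), (2,9), (3,7), (4,11), (5,10), (6,8); upper bound min(|L|,|R|) = min(6,6) = 6)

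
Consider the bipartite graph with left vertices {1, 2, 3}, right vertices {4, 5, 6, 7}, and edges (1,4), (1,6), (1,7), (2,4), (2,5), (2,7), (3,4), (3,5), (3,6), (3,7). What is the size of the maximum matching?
3 (matching: (1,7), (2,5), (3,6); upper bound min(|L|,|R|) = min(3,4) = 3)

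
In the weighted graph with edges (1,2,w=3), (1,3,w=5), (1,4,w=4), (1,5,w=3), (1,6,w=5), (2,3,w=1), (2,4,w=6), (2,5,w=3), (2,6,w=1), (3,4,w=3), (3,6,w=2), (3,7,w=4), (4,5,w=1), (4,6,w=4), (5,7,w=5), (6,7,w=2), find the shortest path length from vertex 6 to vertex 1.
4 (path: 6 -> 2 -> 1; weights 1 + 3 = 4)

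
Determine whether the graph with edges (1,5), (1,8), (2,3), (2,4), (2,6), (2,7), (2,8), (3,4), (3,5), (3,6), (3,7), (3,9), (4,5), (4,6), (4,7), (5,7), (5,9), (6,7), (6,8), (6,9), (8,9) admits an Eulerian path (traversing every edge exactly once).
No (4 vertices have odd degree: {2, 4, 5, 7}; Eulerian path requires 0 or 2)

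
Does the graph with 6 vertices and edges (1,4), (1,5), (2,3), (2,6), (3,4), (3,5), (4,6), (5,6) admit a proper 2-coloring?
Yes. Partition: {1, 3, 6}, {2, 4, 5}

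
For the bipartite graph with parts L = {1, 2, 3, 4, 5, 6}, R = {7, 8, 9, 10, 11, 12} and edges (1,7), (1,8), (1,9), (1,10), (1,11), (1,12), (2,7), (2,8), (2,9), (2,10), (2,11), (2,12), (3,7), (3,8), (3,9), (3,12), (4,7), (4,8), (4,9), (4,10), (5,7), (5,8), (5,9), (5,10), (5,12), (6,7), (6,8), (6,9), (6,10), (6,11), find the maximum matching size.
6 (matching: (1,12), (2,11), (3,9), (4,10), (5,8), (6,7); upper bound min(|L|,|R|) = min(6,6) = 6)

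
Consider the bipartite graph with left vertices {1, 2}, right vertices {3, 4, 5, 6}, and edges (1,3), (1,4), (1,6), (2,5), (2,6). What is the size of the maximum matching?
2 (matching: (1,6), (2,5); upper bound min(|L|,|R|) = min(2,4) = 2)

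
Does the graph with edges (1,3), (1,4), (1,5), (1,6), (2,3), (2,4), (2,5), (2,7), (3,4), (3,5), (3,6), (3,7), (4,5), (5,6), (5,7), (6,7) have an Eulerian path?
Yes — and in fact it has an Eulerian circuit (the graph is connected and all 7 vertices have even degree)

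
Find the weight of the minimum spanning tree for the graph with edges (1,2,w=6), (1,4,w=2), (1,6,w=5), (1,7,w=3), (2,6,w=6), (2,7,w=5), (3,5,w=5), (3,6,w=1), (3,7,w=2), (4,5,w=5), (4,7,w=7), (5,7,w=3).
16 (MST edges: (1,4,w=2), (1,7,w=3), (2,7,w=5), (3,6,w=1), (3,7,w=2), (5,7,w=3); sum of weights 2 + 3 + 5 + 1 + 2 + 3 = 16)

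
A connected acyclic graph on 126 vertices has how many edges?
125 (A tree on V vertices has V - 1 edges, so 126 - 1 = 125)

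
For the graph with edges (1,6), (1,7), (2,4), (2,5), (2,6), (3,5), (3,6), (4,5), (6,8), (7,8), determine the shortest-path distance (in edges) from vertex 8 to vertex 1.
2 (path: 8 -> 7 -> 1, 2 edges)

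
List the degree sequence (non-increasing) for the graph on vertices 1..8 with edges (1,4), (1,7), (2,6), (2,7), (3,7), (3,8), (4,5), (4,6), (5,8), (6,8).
[3, 3, 3, 3, 2, 2, 2, 2] (degrees: deg(1)=2, deg(2)=2, deg(3)=2, deg(4)=3, deg(5)=2, deg(6)=3, deg(7)=3, deg(8)=3)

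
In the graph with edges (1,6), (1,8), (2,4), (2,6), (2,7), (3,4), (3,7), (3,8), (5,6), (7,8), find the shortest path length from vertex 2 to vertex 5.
2 (path: 2 -> 6 -> 5, 2 edges)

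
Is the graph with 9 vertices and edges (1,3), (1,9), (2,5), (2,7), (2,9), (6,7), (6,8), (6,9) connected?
No, it has 2 components: {1, 2, 3, 5, 6, 7, 8, 9}, {4}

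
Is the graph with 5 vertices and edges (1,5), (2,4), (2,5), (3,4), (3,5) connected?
Yes (BFS from 1 visits [1, 5, 2, 3, 4] — all 5 vertices reached)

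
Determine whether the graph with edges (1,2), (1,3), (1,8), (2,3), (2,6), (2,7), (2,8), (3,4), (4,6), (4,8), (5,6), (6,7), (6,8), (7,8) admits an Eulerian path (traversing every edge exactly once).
No (8 vertices have odd degree: {1, 2, 3, 4, 5, 6, 7, 8}; Eulerian path requires 0 or 2)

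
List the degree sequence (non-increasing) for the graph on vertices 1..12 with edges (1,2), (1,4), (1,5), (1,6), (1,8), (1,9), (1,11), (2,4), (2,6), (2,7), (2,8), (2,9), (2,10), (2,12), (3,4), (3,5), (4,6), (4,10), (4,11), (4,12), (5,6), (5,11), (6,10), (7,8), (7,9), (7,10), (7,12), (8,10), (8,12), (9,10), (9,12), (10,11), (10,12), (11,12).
[8, 8, 7, 7, 7, 5, 5, 5, 5, 5, 4, 2] (degrees: deg(1)=7, deg(2)=8, deg(3)=2, deg(4)=7, deg(5)=4, deg(6)=5, deg(7)=5, deg(8)=5, deg(9)=5, deg(10)=8, deg(11)=5, deg(12)=7)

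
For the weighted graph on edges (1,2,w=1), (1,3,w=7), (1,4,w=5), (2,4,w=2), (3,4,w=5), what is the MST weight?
8 (MST edges: (1,2,w=1), (2,4,w=2), (3,4,w=5); sum of weights 1 + 2 + 5 = 8)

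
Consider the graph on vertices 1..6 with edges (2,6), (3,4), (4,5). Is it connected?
No, it has 3 components: {1}, {2, 6}, {3, 4, 5}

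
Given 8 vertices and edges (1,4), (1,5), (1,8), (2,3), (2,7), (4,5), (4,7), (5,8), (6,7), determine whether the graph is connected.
Yes (BFS from 1 visits [1, 4, 5, 8, 7, 2, 6, 3] — all 8 vertices reached)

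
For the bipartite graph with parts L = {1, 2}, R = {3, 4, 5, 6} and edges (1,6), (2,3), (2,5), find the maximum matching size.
2 (matching: (1,6), (2,5); upper bound min(|L|,|R|) = min(2,4) = 2)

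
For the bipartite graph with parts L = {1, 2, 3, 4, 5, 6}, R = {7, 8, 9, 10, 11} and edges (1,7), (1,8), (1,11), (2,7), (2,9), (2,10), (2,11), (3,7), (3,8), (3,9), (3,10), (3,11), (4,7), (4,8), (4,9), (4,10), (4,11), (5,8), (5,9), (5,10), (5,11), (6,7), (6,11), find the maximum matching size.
5 (matching: (1,11), (2,10), (3,9), (4,8), (6,7); upper bound min(|L|,|R|) = min(6,5) = 5)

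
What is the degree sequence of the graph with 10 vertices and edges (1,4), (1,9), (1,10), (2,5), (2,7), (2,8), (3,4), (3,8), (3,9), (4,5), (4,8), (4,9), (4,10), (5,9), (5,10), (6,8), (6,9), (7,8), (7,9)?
[6, 6, 5, 4, 3, 3, 3, 3, 3, 2] (degrees: deg(1)=3, deg(2)=3, deg(3)=3, deg(4)=6, deg(5)=4, deg(6)=2, deg(7)=3, deg(8)=5, deg(9)=6, deg(10)=3)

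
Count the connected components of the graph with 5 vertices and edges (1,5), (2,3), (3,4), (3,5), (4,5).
1 (components: {1, 2, 3, 4, 5})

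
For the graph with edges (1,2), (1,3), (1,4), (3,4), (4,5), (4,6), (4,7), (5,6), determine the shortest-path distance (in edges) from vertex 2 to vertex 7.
3 (path: 2 -> 1 -> 4 -> 7, 3 edges)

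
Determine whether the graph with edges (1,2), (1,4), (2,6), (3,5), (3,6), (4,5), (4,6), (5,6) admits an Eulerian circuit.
No (2 vertices have odd degree: {4, 5}; Eulerian circuit requires 0)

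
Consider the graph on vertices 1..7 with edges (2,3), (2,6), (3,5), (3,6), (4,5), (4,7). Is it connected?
No, it has 2 components: {1}, {2, 3, 4, 5, 6, 7}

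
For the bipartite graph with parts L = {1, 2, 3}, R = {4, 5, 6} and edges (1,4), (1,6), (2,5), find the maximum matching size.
2 (matching: (1,6), (2,5); upper bound min(|L|,|R|) = min(3,3) = 3)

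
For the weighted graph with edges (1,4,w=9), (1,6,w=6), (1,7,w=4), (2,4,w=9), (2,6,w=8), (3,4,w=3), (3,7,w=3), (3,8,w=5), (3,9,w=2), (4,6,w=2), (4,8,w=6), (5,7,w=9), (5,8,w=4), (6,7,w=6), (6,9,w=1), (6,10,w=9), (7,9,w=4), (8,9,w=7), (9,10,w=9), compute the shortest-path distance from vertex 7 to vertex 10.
13 (path: 7 -> 9 -> 10; weights 4 + 9 = 13)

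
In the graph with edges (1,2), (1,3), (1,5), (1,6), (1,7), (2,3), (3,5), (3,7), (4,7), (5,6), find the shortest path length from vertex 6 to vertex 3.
2 (path: 6 -> 5 -> 3, 2 edges)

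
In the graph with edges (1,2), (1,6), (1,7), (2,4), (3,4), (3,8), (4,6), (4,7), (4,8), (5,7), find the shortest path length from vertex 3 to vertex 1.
3 (path: 3 -> 4 -> 7 -> 1, 3 edges)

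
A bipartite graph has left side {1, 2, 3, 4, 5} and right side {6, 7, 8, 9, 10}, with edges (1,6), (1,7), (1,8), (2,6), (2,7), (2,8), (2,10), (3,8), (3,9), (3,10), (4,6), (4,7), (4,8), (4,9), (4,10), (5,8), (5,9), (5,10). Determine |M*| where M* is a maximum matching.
5 (matching: (1,8), (2,6), (3,9), (4,7), (5,10); upper bound min(|L|,|R|) = min(5,5) = 5)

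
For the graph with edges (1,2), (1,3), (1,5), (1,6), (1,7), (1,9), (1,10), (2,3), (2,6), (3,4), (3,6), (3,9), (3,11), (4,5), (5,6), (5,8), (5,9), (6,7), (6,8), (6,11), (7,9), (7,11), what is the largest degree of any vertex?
7 (attained at vertices 1, 6)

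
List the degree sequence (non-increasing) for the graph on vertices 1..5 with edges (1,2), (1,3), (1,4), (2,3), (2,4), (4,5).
[3, 3, 3, 2, 1] (degrees: deg(1)=3, deg(2)=3, deg(3)=2, deg(4)=3, deg(5)=1)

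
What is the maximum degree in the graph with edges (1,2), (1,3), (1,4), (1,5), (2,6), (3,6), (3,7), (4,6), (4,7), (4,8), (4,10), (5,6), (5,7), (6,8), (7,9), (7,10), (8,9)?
5 (attained at vertices 4, 6, 7)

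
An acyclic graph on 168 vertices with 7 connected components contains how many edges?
161 (Each of the 7 component trees on V_i vertices has V_i - 1 edges; summing gives V - C = 168 - 7 = 161)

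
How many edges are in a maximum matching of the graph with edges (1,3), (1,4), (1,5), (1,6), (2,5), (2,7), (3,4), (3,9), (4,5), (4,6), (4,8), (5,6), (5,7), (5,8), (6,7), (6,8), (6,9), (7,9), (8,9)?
4 (matching: (1,6), (2,5), (4,8), (7,9); upper bound floor(n/2) = floor(9/2) = 4)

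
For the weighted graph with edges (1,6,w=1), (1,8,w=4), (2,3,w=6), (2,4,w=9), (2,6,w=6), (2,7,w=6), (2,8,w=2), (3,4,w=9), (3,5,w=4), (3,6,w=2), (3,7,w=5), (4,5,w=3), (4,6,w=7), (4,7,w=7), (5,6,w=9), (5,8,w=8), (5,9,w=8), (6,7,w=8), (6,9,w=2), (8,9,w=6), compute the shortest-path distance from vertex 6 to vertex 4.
7 (path: 6 -> 4; weights 7 = 7)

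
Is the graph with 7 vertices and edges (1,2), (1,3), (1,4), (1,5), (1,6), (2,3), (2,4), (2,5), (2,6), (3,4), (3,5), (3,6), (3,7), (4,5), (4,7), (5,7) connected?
Yes (BFS from 1 visits [1, 2, 3, 4, 5, 6, 7] — all 7 vertices reached)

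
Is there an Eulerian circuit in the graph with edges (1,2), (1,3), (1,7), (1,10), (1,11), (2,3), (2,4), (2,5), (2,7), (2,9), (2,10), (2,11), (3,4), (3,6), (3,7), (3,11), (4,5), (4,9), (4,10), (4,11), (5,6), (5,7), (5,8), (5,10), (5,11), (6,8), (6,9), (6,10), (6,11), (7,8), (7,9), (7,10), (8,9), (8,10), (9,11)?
No (6 vertices have odd degree: {1, 5, 7, 8, 10, 11}; Eulerian circuit requires 0)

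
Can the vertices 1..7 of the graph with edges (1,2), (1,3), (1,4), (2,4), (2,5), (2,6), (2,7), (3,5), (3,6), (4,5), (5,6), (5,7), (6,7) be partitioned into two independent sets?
No (odd cycle of length 3: 2 -> 1 -> 4 -> 2)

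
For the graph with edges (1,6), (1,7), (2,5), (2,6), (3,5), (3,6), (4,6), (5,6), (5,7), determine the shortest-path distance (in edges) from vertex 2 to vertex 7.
2 (path: 2 -> 5 -> 7, 2 edges)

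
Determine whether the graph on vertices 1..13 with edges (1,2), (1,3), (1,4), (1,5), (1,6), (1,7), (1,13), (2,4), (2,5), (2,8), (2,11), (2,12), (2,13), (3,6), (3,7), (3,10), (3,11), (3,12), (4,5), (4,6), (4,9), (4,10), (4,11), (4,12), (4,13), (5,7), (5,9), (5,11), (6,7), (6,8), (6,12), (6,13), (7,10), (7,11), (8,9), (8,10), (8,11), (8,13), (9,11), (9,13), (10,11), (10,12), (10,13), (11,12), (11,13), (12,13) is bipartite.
No (odd cycle of length 3: 6 -> 1 -> 13 -> 6)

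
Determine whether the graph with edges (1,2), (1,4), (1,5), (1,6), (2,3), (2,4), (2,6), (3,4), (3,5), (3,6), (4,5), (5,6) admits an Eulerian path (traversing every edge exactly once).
Yes — and in fact it has an Eulerian circuit (the graph is connected and all 6 vertices have even degree)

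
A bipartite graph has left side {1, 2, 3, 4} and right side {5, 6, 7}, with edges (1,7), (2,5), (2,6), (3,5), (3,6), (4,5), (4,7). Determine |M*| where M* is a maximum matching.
3 (matching: (1,7), (2,6), (3,5); upper bound min(|L|,|R|) = min(4,3) = 3)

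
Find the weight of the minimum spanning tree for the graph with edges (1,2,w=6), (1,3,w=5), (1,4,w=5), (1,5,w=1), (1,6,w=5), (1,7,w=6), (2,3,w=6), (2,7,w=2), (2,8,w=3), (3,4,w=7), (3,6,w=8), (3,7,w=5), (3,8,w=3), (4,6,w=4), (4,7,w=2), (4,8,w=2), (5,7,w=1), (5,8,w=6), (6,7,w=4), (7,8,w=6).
15 (MST edges: (1,5,w=1), (2,7,w=2), (3,8,w=3), (4,6,w=4), (4,7,w=2), (4,8,w=2), (5,7,w=1); sum of weights 1 + 2 + 3 + 4 + 2 + 2 + 1 = 15)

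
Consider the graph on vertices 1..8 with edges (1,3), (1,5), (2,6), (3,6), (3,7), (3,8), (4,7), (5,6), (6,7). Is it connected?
Yes (BFS from 1 visits [1, 3, 5, 6, 7, 8, 2, 4] — all 8 vertices reached)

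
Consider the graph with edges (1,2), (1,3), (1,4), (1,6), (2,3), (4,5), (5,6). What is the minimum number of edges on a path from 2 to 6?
2 (path: 2 -> 1 -> 6, 2 edges)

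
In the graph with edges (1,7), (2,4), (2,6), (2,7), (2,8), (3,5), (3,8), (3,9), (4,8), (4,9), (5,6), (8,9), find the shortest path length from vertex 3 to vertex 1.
4 (path: 3 -> 8 -> 2 -> 7 -> 1, 4 edges)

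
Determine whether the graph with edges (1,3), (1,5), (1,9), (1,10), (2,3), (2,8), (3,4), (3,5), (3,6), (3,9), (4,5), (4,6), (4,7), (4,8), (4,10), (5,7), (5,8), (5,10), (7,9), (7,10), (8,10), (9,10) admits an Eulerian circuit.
Yes (the graph is connected and all 10 vertices have even degree)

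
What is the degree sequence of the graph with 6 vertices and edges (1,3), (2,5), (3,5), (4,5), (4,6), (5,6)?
[4, 2, 2, 2, 1, 1] (degrees: deg(1)=1, deg(2)=1, deg(3)=2, deg(4)=2, deg(5)=4, deg(6)=2)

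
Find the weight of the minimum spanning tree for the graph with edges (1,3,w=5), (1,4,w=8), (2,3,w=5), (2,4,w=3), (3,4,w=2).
10 (MST edges: (1,3,w=5), (2,4,w=3), (3,4,w=2); sum of weights 5 + 3 + 2 = 10)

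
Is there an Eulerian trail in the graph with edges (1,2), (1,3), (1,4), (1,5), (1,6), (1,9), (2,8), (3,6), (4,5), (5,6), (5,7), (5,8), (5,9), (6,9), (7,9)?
Yes — and in fact it has an Eulerian circuit (the graph is connected and all 9 vertices have even degree)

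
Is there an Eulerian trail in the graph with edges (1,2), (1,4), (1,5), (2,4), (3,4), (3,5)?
Yes (the graph is connected and exactly 2 vertices have odd degree: {1, 4}; any Eulerian path must start and end at those)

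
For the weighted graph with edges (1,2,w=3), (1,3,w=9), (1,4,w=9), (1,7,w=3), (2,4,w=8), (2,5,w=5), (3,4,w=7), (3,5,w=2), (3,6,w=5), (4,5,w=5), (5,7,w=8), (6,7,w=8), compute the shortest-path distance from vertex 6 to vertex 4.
12 (path: 6 -> 3 -> 4; weights 5 + 7 = 12)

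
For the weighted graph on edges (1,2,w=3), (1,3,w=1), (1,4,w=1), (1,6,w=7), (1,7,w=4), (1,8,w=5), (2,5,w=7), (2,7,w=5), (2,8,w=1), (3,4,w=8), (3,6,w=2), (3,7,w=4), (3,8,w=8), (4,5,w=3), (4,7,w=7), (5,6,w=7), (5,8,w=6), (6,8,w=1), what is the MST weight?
13 (MST edges: (1,3,w=1), (1,4,w=1), (1,7,w=4), (2,8,w=1), (3,6,w=2), (4,5,w=3), (6,8,w=1); sum of weights 1 + 1 + 4 + 1 + 2 + 3 + 1 = 13)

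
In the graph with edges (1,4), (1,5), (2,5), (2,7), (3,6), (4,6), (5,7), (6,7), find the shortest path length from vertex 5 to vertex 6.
2 (path: 5 -> 7 -> 6, 2 edges)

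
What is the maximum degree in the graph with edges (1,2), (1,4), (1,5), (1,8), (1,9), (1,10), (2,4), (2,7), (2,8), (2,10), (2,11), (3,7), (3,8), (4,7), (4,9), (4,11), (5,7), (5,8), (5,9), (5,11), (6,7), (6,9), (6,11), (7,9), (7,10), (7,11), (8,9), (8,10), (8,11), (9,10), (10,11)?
8 (attained at vertex 7)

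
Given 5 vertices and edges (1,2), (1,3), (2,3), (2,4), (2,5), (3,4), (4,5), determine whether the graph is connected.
Yes (BFS from 1 visits [1, 2, 3, 4, 5] — all 5 vertices reached)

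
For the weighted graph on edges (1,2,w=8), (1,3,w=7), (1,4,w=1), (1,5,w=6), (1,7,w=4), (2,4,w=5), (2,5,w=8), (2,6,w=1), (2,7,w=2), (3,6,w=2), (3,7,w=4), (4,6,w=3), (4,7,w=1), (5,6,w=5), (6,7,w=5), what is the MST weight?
12 (MST edges: (1,4,w=1), (2,6,w=1), (2,7,w=2), (3,6,w=2), (4,7,w=1), (5,6,w=5); sum of weights 1 + 1 + 2 + 2 + 1 + 5 = 12)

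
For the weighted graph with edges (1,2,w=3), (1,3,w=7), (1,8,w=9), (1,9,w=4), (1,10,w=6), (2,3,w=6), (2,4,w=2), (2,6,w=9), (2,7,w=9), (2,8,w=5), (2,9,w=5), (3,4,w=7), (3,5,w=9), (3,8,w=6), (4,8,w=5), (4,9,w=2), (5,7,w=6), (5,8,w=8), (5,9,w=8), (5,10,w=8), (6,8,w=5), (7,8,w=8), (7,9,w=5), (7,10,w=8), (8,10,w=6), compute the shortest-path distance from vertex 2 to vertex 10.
9 (path: 2 -> 1 -> 10; weights 3 + 6 = 9)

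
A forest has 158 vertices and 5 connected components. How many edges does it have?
153 (Each of the 5 component trees on V_i vertices has V_i - 1 edges; summing gives V - C = 158 - 5 = 153)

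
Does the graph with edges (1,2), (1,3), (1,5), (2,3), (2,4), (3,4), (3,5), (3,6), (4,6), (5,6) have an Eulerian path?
No (6 vertices have odd degree: {1, 2, 3, 4, 5, 6}; Eulerian path requires 0 or 2)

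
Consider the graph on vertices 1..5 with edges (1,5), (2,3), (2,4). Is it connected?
No, it has 2 components: {1, 5}, {2, 3, 4}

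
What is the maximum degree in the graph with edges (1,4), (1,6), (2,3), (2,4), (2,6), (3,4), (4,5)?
4 (attained at vertex 4)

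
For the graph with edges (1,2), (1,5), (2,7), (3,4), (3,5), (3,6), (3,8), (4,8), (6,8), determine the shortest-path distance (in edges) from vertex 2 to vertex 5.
2 (path: 2 -> 1 -> 5, 2 edges)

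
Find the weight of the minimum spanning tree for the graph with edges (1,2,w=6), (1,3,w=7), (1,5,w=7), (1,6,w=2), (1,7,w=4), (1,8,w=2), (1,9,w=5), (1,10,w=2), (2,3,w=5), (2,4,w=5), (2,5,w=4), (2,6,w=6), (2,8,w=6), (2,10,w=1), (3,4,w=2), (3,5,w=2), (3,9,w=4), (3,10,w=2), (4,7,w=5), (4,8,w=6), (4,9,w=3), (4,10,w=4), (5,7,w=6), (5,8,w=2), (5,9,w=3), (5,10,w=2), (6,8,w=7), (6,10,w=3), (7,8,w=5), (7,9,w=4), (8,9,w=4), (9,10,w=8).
20 (MST edges: (1,6,w=2), (1,7,w=4), (1,8,w=2), (1,10,w=2), (2,10,w=1), (3,4,w=2), (3,5,w=2), (3,10,w=2), (4,9,w=3); sum of weights 2 + 4 + 2 + 2 + 1 + 2 + 2 + 2 + 3 = 20)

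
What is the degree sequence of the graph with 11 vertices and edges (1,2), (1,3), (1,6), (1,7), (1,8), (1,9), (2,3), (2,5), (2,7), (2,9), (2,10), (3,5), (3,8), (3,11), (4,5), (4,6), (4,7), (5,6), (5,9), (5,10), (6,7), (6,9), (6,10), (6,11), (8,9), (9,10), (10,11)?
[7, 6, 6, 6, 6, 5, 5, 4, 3, 3, 3] (degrees: deg(1)=6, deg(2)=6, deg(3)=5, deg(4)=3, deg(5)=6, deg(6)=7, deg(7)=4, deg(8)=3, deg(9)=6, deg(10)=5, deg(11)=3)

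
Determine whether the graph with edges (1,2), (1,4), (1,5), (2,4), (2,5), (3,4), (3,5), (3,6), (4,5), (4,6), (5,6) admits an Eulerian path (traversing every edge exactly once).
No (6 vertices have odd degree: {1, 2, 3, 4, 5, 6}; Eulerian path requires 0 or 2)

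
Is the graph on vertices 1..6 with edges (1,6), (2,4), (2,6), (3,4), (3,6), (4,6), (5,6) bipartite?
No (odd cycle of length 3: 4 -> 6 -> 2 -> 4)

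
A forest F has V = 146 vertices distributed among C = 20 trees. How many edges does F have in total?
126 (Each of the 20 component trees on V_i vertices has V_i - 1 edges; summing gives V - C = 146 - 20 = 126)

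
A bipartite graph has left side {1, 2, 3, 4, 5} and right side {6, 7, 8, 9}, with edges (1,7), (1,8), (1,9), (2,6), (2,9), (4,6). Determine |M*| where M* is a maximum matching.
3 (matching: (1,8), (2,9), (4,6); upper bound min(|L|,|R|) = min(5,4) = 4)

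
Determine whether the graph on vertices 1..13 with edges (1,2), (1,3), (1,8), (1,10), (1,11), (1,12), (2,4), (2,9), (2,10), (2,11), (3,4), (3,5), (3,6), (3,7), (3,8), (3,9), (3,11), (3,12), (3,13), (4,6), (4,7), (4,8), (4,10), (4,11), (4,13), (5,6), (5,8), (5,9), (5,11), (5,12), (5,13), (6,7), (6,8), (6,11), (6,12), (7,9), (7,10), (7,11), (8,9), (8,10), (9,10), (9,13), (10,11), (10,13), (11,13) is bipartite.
No (odd cycle of length 3: 10 -> 1 -> 2 -> 10)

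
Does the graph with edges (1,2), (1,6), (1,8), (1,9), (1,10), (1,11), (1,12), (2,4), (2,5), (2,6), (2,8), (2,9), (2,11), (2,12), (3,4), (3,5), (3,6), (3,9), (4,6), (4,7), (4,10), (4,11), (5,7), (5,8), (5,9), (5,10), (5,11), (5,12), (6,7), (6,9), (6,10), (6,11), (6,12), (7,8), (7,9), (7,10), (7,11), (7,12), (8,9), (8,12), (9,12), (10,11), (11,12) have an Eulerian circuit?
No (2 vertices have odd degree: {1, 6}; Eulerian circuit requires 0)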